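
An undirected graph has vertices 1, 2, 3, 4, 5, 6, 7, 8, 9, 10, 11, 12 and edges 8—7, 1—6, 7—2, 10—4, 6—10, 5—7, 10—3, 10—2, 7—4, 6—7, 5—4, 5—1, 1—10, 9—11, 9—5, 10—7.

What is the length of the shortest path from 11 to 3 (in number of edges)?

Distance 0: 11.
Distance 1: 9.
Distance 2: 5.
Distance 3: 1, 4, 7.
Distance 4: 2, 6, 8, 10.
Distance 5: 3 — contains 3.

5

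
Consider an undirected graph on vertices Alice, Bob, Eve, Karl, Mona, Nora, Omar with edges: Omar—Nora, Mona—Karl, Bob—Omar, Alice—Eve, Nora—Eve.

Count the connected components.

From Alice: component {Alice, Bob, Eve, Nora, Omar}.
From Karl: component {Karl, Mona}.
That's 2 components.

2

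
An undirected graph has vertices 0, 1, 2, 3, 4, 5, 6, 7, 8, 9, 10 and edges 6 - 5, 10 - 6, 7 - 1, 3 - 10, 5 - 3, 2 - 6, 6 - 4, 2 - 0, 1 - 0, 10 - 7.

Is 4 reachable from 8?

No

8 has no edges, so nothing is reachable from it.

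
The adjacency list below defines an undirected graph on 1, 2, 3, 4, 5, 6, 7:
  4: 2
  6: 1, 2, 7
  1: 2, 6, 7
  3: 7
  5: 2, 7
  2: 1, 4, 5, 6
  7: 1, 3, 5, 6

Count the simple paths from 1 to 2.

1–2
1–6–2
1–6–7–5–2
1–7–5–2
1–7–6–2

5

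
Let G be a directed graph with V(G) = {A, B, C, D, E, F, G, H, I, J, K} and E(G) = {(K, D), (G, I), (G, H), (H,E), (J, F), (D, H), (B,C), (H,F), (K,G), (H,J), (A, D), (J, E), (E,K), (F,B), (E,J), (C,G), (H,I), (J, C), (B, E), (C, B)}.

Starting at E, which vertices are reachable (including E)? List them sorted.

Start at E.
Its neighbours: J, K.
Then their neighbours: C, D, F, G.
Then next layer: B, H, I.
Nothing further is reachable.

B, C, D, E, F, G, H, I, J, K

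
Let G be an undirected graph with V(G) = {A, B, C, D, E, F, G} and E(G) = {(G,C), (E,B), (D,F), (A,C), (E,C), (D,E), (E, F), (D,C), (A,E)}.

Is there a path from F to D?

Yes

Explore from F.
Distance 1: reach D, E.
Found D.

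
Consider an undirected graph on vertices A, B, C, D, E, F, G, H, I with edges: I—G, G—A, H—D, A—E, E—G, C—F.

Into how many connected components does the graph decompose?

4

From A: component {A, E, G, I}.
From B: component {B}.
From C: component {C, F}.
From D: component {D, H}.
That's 4 components.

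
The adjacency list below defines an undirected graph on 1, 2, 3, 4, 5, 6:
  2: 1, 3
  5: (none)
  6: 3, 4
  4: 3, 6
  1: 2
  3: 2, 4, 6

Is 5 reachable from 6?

Explore from 6.
Distance 1: reach 3, 4.
Distance 2: reach 2.
Distance 3: reach 1.
The search is exhausted without reaching 5; it lies in a different component.

No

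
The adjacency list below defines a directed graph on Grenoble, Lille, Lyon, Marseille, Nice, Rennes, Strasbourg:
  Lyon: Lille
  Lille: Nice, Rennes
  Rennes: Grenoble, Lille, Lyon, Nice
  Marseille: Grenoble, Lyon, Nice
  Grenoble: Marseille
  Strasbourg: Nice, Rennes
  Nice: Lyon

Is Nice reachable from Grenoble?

Explore from Grenoble.
Distance 1: reach Marseille.
Distance 2: reach Lyon, Nice.
Found Nice.

Yes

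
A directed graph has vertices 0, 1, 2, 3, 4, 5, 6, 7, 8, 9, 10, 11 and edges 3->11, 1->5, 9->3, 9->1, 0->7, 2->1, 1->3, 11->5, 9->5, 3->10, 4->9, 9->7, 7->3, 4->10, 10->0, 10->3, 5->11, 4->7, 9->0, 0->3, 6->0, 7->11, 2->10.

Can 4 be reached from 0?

Explore from 0.
Distance 1: reach 3, 7.
Distance 2: reach 10, 11.
Distance 3: reach 5.
The search from 0 is exhausted; no directed path reaches 4.

No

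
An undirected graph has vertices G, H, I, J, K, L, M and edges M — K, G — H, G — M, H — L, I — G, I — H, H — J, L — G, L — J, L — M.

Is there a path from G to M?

Explore from G.
Distance 1: reach H, I, L, M.
Found M.

Yes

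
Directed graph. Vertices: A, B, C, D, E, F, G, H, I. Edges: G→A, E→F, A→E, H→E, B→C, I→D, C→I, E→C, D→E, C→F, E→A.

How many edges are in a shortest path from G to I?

Distance 0: G.
Distance 1: A.
Distance 2: E.
Distance 3: C, F.
Distance 4: I — contains I.

4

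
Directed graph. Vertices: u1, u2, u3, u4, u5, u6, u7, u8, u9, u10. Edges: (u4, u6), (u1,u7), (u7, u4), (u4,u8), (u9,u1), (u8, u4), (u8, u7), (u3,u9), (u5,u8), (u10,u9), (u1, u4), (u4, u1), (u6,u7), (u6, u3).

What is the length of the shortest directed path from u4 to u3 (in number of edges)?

Distance 0: u4.
Distance 1: u1, u6, u8.
Distance 2: u3, u7 — contains u3.

2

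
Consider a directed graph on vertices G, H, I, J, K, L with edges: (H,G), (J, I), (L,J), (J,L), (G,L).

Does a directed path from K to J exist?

No

K has no outgoing edges, so nothing is reachable from it.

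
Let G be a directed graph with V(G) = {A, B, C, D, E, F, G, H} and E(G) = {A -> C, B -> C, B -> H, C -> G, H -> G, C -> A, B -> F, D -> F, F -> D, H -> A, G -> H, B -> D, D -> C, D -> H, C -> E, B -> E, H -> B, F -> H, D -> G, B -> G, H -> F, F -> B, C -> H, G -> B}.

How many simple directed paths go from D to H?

D→C→G→B→F→H
D→C→G→B→H
D→C→G→H
D→C→H
D→F→B→C→G→H
D→F→B→C→H
D→F→B→G→H
D→F→B→H
D→F→H
D→G→B→C→H
D→G→B→F→H
D→G→B→H
D→G→H
D→H

14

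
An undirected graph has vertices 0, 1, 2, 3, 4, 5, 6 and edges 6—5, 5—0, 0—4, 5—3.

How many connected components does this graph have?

From 0: component {0, 3, 4, 5, 6}.
From 1: component {1}.
From 2: component {2}.
That's 3 components.

3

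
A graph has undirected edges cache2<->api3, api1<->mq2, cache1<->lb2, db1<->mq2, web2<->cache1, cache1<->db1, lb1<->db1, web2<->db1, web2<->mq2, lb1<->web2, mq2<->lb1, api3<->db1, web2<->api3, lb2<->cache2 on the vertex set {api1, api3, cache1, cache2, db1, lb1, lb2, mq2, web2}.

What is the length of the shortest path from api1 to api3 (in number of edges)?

Distance 0: api1.
Distance 1: mq2.
Distance 2: db1, lb1, web2.
Distance 3: api3, cache1 — contains api3.

3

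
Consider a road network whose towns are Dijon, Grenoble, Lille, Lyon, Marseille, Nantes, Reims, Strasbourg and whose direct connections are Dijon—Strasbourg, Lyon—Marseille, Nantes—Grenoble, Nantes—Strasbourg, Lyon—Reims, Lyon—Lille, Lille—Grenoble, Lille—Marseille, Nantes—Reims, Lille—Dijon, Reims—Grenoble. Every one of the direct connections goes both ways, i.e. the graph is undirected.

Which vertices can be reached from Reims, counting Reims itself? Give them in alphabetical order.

Dijon, Grenoble, Lille, Lyon, Marseille, Nantes, Reims, Strasbourg

Start at Reims.
Its neighbours: Grenoble, Lyon, Nantes.
Then their neighbours: Lille, Marseille, Strasbourg.
Then next layer: Dijon.
Every vertex is now reached.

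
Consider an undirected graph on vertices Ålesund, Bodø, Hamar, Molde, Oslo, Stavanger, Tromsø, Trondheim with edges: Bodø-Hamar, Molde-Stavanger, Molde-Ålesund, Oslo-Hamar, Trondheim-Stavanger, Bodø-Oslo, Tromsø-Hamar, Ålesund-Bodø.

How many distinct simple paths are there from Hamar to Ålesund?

Hamar–Bodø–Ålesund
Hamar–Oslo–Bodø–Ålesund

2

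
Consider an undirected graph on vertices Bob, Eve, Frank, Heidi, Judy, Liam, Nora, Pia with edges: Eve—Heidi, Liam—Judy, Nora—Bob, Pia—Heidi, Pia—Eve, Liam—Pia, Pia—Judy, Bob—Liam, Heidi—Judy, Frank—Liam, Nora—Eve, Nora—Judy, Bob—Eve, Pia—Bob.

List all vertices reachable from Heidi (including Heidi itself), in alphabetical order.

Start at Heidi.
Its neighbours: Eve, Judy, Pia.
Then their neighbours: Bob, Liam, Nora.
Then next layer: Frank.
Every vertex is now reached.

Bob, Eve, Frank, Heidi, Judy, Liam, Nora, Pia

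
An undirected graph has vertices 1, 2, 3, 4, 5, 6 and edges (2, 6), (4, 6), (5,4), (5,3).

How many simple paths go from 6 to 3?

1

6–4–5–3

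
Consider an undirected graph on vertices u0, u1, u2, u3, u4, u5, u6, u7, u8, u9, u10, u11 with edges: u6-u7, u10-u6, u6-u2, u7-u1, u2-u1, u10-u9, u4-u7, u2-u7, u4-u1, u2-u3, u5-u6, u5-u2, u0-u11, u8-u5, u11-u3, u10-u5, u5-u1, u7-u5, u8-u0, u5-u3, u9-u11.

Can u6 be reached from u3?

Yes

Explore from u3.
Distance 1: reach u2, u5, u11.
Distance 2: reach u0, u1, u6, u7, u8, u9, u10.
Found u6.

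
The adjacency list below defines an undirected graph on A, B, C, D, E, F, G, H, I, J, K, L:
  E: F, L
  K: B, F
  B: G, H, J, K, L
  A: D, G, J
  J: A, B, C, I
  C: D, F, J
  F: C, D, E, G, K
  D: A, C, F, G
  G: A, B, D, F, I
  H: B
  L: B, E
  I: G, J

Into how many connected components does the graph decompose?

From A: component {A, B, C, D, E, F, G, H, I, J, K, L}.
That's 1 component.

1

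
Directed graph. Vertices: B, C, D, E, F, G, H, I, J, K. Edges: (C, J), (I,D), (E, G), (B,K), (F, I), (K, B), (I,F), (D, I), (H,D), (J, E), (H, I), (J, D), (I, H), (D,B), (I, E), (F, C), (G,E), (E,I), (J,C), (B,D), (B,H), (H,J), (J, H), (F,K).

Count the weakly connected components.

1

From B: component {B, C, D, E, F, G, H, I, J, K}.
That's 1 component.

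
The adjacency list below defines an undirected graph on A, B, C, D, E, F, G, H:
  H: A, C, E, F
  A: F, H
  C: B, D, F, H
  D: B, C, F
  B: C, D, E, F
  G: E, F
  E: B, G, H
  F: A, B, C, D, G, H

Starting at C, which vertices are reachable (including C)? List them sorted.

A, B, C, D, E, F, G, H

Start at C.
Its neighbours: B, D, F, H.
Then their neighbours: A, E, G.
Every vertex is now reached.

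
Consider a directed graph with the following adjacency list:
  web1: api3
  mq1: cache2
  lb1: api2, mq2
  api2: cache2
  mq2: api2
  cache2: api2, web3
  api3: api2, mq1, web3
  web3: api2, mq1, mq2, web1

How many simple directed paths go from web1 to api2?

7

web1→api3→api2
web1→api3→mq1→cache2→api2
web1→api3→mq1→cache2→web3→api2
web1→api3→mq1→cache2→web3→mq2→api2
web1→api3→web3→api2
web1→api3→web3→mq1→cache2→api2
web1→api3→web3→mq2→api2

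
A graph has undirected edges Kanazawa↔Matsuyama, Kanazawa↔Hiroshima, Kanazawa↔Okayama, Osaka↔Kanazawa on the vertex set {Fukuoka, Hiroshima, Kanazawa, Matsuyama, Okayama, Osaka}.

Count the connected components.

From Fukuoka: component {Fukuoka}.
From Hiroshima: component {Hiroshima, Kanazawa, Matsuyama, Okayama, Osaka}.
That's 2 components.

2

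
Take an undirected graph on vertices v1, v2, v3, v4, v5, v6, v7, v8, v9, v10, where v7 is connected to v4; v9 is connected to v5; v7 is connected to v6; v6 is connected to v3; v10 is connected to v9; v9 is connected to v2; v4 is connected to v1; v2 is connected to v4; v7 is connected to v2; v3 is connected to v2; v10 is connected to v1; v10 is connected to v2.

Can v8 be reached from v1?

Explore from v1.
Distance 1: reach v4, v10.
Distance 2: reach v2, v7, v9.
Distance 3: reach v3, v5, v6.
The search is exhausted without reaching v8; it lies in a different component.

No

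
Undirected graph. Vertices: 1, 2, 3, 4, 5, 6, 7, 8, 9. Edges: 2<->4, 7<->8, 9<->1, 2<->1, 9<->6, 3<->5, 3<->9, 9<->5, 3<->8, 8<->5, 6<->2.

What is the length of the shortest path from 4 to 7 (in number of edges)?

Distance 0: 4.
Distance 1: 2.
Distance 2: 1, 6.
Distance 3: 9.
Distance 4: 3, 5.
Distance 5: 8.
Distance 6: 7 — contains 7.

6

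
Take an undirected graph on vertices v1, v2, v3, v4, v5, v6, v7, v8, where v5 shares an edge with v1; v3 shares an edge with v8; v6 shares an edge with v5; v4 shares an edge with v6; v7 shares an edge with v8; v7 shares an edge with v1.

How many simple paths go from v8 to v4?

1

v8–v7–v1–v5–v6–v4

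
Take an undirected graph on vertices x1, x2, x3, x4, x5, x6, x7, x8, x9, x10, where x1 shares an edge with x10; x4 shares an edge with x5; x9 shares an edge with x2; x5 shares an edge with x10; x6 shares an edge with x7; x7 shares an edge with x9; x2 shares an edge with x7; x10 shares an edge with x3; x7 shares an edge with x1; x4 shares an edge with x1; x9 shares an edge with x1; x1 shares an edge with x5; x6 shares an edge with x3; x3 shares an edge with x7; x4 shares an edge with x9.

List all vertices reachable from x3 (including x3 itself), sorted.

x1, x2, x3, x4, x5, x6, x7, x9, x10

Start at x3.
Its neighbours: x6, x7, x10.
Then their neighbours: x1, x2, x5, x9.
Then next layer: x4.
Nothing further is reachable.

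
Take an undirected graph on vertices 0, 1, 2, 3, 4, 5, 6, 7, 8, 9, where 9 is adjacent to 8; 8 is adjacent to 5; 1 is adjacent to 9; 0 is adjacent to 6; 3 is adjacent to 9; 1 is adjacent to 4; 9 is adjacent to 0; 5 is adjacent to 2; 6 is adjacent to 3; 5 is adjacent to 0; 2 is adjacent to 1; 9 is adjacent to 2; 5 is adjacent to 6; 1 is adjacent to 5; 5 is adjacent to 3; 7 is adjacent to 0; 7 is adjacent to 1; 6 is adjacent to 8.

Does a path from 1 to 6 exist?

Explore from 1.
Distance 1: reach 2, 4, 5, 7, 9.
Distance 2: reach 0, 3, 6, 8.
Found 6.

Yes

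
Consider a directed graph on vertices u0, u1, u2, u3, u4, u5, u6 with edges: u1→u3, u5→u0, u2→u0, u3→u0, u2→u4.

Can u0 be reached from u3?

Explore from u3.
Distance 1: reach u0.
Found u0.

Yes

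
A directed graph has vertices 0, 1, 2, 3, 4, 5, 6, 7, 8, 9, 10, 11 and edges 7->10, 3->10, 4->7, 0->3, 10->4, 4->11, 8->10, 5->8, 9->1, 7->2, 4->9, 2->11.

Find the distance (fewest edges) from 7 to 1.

4

Distance 0: 7.
Distance 1: 2, 10.
Distance 2: 4, 11.
Distance 3: 9.
Distance 4: 1 — contains 1.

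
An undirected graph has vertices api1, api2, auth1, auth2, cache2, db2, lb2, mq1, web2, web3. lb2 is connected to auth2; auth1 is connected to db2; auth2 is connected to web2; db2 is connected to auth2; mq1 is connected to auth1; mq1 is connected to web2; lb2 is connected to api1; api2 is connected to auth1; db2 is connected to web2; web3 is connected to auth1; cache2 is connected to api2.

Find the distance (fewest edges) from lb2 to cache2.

5

Distance 0: lb2.
Distance 1: api1, auth2.
Distance 2: db2, web2.
Distance 3: auth1, mq1.
Distance 4: api2, web3.
Distance 5: cache2 — contains cache2.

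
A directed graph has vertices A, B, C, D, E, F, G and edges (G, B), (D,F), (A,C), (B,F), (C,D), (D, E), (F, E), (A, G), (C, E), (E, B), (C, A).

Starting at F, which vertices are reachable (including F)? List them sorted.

Start at F.
Its neighbours: E.
Then their neighbours: B.
Nothing further is reachable.

B, E, F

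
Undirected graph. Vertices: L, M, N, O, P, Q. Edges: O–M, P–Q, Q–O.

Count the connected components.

From L: component {L}.
From M: component {M, O, P, Q}.
From N: component {N}.
That's 3 components.

3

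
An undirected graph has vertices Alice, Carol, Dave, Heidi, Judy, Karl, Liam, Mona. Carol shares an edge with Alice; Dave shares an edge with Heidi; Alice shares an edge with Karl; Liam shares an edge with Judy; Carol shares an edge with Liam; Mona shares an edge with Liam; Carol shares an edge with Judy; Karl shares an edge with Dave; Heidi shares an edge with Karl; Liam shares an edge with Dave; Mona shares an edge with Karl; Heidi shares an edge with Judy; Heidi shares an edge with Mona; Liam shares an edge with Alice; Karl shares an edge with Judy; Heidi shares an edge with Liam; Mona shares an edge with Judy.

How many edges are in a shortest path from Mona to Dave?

2

Distance 0: Mona.
Distance 1: Heidi, Judy, Karl, Liam.
Distance 2: Alice, Carol, Dave — contains Dave.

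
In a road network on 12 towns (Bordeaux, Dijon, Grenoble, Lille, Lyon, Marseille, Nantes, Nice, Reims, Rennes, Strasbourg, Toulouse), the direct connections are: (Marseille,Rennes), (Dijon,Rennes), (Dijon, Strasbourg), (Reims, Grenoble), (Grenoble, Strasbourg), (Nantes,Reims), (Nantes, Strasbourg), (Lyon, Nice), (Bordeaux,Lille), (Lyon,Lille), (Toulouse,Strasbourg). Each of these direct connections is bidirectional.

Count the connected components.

2

From Bordeaux: component {Bordeaux, Lille, Lyon, Nice}.
From Dijon: component {Dijon, Grenoble, Marseille, Nantes, Reims, Rennes, Strasbourg, Toulouse}.
That's 2 components.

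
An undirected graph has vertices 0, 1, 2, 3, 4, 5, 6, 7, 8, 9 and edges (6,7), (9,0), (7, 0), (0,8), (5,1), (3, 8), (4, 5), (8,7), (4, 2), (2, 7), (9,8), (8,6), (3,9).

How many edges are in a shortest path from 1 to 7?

4

Distance 0: 1.
Distance 1: 5.
Distance 2: 4.
Distance 3: 2.
Distance 4: 7 — contains 7.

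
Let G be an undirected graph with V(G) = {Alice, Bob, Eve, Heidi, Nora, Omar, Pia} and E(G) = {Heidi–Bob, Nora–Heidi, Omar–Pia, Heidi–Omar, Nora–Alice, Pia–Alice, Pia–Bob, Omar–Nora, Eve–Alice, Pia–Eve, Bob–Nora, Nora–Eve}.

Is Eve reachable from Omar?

Explore from Omar.
Distance 1: reach Heidi, Nora, Pia.
Distance 2: reach Alice, Bob, Eve.
Found Eve.

Yes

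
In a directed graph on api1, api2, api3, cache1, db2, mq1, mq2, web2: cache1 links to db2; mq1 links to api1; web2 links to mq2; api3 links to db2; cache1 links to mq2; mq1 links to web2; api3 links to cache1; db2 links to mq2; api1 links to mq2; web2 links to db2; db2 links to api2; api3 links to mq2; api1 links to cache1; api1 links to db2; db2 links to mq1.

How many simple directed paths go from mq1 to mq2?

6

mq1→api1→cache1→db2→mq2
mq1→api1→cache1→mq2
mq1→api1→db2→mq2
mq1→api1→mq2
mq1→web2→db2→mq2
mq1→web2→mq2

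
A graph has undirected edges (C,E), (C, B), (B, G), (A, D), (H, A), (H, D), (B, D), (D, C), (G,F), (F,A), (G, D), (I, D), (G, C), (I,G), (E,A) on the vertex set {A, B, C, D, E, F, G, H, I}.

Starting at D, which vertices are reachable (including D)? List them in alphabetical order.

Start at D.
Its neighbours: A, B, C, G, H, I.
Then their neighbours: E, F.
Every vertex is now reached.

A, B, C, D, E, F, G, H, I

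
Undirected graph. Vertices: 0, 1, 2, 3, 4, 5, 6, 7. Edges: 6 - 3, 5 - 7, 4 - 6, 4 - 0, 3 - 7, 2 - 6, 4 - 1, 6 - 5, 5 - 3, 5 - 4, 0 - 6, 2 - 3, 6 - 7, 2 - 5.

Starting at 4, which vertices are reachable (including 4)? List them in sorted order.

0, 1, 2, 3, 4, 5, 6, 7

Start at 4.
Its neighbours: 0, 1, 5, 6.
Then their neighbours: 2, 3, 7.
Every vertex is now reached.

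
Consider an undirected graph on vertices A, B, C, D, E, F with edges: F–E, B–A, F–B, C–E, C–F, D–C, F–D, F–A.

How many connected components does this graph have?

1

From A: component {A, B, C, D, E, F}.
That's 1 component.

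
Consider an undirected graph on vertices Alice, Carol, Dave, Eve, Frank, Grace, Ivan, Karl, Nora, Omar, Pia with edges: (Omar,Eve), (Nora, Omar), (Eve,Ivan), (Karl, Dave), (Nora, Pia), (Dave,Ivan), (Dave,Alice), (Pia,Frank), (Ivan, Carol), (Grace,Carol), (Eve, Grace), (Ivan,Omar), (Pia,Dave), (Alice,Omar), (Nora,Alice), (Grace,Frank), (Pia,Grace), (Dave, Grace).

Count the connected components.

From Alice: component {Alice, Carol, Dave, Eve, Frank, Grace, Ivan, Karl, Nora, Omar, Pia}.
That's 1 component.

1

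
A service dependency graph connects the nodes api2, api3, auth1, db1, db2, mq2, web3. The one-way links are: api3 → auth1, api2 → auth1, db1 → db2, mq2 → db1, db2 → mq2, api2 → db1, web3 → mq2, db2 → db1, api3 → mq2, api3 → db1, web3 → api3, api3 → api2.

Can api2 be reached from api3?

Yes

Explore from api3.
Distance 1: reach api2, auth1, db1, mq2.
Found api2.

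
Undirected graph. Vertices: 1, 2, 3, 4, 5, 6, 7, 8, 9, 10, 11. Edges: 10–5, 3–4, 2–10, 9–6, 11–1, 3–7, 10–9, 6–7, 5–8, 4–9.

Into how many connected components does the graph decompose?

From 1: component {1, 11}.
From 2: component {2, 3, 4, 5, 6, 7, 8, 9, 10}.
That's 2 components.

2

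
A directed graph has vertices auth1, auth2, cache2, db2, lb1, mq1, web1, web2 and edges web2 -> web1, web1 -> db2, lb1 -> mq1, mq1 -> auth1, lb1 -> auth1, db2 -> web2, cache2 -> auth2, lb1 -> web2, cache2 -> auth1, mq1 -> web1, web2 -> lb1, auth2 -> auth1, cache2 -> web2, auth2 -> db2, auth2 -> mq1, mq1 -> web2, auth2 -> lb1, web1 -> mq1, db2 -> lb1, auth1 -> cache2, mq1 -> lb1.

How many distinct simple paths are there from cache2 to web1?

13

cache2→auth2→db2→lb1→mq1→web1
cache2→auth2→db2→lb1→mq1→web2→web1
cache2→auth2→db2→lb1→web2→web1
cache2→auth2→db2→web2→lb1→mq1→web1
cache2→auth2→db2→web2→web1
cache2→auth2→lb1→mq1→web1
cache2→auth2→lb1→mq1→web2→web1
cache2→auth2→lb1→web2→web1
cache2→auth2→mq1→lb1→web2→web1
cache2→auth2→mq1→web1
cache2→auth2→mq1→web2→web1
cache2→web2→lb1→mq1→web1
cache2→web2→web1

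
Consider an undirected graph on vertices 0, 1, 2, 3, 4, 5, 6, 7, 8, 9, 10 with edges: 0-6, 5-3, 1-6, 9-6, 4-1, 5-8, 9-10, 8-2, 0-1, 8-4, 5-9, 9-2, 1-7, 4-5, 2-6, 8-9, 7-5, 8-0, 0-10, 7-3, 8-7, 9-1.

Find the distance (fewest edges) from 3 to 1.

Distance 0: 3.
Distance 1: 5, 7.
Distance 2: 1, 4, 8, 9 — contains 1.

2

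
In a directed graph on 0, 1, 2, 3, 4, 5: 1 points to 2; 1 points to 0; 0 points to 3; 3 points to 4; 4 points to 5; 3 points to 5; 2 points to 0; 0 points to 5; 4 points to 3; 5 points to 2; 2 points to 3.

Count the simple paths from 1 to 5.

1→0→3→4→5
1→0→3→5
1→0→5
1→2→0→3→4→5
1→2→0→3→5
1→2→0→5
1→2→3→4→5
1→2→3→5

8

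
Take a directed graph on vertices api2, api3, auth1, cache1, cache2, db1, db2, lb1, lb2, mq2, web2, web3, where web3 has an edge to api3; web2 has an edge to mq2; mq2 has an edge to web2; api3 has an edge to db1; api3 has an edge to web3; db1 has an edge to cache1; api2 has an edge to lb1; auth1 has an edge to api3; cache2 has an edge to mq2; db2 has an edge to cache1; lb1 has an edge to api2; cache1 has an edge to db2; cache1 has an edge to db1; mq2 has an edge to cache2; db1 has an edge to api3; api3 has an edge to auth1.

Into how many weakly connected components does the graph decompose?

4

From api2: component {api2, lb1}.
From api3: component {api3, auth1, cache1, db1, db2, web3}.
From cache2: component {cache2, mq2, web2}.
From lb2: component {lb2}.
That's 4 components.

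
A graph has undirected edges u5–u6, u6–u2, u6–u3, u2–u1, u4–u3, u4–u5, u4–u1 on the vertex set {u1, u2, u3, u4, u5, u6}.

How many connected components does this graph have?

1

From u1: component {u1, u2, u3, u4, u5, u6}.
That's 1 component.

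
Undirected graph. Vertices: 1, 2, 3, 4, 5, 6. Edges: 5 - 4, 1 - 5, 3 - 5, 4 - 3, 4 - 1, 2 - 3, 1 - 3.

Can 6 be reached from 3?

No

Explore from 3.
Distance 1: reach 1, 2, 4, 5.
The search is exhausted without reaching 6; it lies in a different component.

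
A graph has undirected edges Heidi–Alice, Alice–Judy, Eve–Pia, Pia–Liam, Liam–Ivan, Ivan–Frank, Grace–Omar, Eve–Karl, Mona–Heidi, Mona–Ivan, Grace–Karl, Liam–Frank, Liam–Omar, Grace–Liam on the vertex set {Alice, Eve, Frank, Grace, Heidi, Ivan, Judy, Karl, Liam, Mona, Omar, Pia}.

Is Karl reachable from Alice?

Explore from Alice.
Distance 1: reach Heidi, Judy.
Distance 2: reach Mona.
Distance 3: reach Ivan.
Distance 4: reach Frank, Liam.
Distance 5: reach Grace, Omar, Pia.
Distance 6: reach Eve, Karl.
Found Karl.

Yes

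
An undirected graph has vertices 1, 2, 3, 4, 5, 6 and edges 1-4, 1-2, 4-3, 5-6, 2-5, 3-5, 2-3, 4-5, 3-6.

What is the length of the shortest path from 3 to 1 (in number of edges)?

Distance 0: 3.
Distance 1: 2, 4, 5, 6.
Distance 2: 1 — contains 1.

2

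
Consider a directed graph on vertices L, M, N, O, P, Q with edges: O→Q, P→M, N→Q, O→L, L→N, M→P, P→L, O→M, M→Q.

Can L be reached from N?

Explore from N.
Distance 1: reach Q.
The search from N is exhausted; no directed path reaches L.

No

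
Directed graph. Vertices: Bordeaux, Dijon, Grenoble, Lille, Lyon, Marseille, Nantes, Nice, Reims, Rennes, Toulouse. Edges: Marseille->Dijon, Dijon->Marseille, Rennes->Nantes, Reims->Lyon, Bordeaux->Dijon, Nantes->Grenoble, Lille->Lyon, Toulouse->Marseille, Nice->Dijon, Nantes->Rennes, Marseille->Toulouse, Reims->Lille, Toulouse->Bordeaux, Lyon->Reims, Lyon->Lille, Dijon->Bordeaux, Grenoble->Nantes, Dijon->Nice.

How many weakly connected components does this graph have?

3

From Bordeaux: component {Bordeaux, Dijon, Marseille, Nice, Toulouse}.
From Grenoble: component {Grenoble, Nantes, Rennes}.
From Lille: component {Lille, Lyon, Reims}.
That's 3 components.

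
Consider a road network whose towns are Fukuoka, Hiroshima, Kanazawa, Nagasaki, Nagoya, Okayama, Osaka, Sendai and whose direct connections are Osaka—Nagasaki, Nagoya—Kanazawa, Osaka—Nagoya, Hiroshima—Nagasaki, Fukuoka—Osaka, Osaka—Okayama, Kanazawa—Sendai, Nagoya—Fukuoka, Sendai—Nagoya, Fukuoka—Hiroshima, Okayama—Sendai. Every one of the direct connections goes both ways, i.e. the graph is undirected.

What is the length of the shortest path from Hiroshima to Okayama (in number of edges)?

Distance 0: Hiroshima.
Distance 1: Fukuoka, Nagasaki.
Distance 2: Nagoya, Osaka.
Distance 3: Kanazawa, Okayama, Sendai — contains Okayama.

3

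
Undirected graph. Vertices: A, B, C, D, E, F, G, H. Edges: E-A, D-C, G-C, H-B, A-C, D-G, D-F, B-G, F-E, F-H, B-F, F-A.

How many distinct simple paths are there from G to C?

G–B–F–A–C
G–B–F–D–C
G–B–F–E–A–C
G–B–H–F–A–C
G–B–H–F–D–C
G–B–H–F–E–A–C
G–C
G–D–C
G–D–F–A–C
G–D–F–E–A–C

10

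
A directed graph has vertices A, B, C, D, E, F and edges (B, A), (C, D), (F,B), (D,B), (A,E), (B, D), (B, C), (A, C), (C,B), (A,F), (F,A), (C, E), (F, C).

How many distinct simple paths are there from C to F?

C→B→A→F
C→D→B→A→F

2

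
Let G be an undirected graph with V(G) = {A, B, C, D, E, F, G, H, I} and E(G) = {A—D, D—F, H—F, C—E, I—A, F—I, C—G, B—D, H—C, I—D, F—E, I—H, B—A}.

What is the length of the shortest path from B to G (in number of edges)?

5

Distance 0: B.
Distance 1: A, D.
Distance 2: F, I.
Distance 3: E, H.
Distance 4: C.
Distance 5: G — contains G.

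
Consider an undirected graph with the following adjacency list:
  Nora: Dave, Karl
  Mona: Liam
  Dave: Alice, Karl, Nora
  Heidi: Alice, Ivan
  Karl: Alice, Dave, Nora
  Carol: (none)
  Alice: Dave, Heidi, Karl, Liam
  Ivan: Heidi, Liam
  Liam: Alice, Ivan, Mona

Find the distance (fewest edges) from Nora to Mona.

4

Distance 0: Nora.
Distance 1: Dave, Karl.
Distance 2: Alice.
Distance 3: Heidi, Liam.
Distance 4: Ivan, Mona — contains Mona.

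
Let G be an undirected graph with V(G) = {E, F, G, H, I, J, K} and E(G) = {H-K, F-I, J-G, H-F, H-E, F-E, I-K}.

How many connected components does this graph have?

From E: component {E, F, H, I, K}.
From G: component {G, J}.
That's 2 components.

2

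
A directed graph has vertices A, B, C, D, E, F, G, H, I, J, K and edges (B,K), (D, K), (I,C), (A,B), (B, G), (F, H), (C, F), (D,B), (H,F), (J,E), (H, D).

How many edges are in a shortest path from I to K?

5

Distance 0: I.
Distance 1: C.
Distance 2: F.
Distance 3: H.
Distance 4: D.
Distance 5: B, K — contains K.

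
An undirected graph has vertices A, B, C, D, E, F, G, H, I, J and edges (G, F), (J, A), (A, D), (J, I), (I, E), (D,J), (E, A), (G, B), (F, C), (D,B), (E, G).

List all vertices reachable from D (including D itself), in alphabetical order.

Start at D.
Its neighbours: A, B, J.
Then their neighbours: E, G, I.
Then next layer: F.
Then next layer: C.
Nothing further is reachable.

A, B, C, D, E, F, G, I, J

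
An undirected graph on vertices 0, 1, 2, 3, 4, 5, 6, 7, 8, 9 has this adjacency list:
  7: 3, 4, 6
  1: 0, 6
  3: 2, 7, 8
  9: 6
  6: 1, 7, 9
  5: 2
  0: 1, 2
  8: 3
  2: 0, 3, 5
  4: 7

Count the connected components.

1

From 0: component {0, 1, 2, 3, 4, 5, 6, 7, 8, 9}.
That's 1 component.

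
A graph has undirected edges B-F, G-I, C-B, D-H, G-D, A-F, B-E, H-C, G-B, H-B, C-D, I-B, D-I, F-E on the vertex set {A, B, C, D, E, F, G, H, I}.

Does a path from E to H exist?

Explore from E.
Distance 1: reach B, F.
Distance 2: reach A, C, G, H, I.
Found H.

Yes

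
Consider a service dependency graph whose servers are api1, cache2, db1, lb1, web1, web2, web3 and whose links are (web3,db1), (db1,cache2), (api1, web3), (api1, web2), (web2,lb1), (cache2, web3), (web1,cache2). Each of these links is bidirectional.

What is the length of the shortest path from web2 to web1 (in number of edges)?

4

Distance 0: web2.
Distance 1: api1, lb1.
Distance 2: web3.
Distance 3: cache2, db1.
Distance 4: web1 — contains web1.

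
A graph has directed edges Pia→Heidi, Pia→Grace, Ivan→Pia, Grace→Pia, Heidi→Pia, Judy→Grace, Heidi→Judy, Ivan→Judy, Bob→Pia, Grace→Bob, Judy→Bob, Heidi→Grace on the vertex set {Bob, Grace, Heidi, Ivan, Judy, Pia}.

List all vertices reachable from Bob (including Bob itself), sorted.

Start at Bob.
Its neighbours: Pia.
Then their neighbours: Grace, Heidi.
Then next layer: Judy.
Nothing further is reachable.

Bob, Grace, Heidi, Judy, Pia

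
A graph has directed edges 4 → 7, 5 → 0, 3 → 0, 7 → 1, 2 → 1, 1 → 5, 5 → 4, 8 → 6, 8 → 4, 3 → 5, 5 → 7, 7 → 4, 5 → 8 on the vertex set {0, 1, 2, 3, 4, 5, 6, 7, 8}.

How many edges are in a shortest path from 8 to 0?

Distance 0: 8.
Distance 1: 4, 6.
Distance 2: 7.
Distance 3: 1.
Distance 4: 5.
Distance 5: 0 — contains 0.

5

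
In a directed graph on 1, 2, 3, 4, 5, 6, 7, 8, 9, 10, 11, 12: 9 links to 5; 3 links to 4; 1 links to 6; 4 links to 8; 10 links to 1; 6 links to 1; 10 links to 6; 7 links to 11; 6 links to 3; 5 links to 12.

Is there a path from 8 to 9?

8 has no outgoing edges, so nothing is reachable from it.

No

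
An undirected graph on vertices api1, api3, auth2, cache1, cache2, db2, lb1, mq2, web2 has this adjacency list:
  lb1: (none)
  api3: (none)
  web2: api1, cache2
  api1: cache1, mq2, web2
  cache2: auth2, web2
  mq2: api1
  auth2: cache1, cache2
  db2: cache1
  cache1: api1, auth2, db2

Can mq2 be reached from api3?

No

api3 has no edges, so nothing is reachable from it.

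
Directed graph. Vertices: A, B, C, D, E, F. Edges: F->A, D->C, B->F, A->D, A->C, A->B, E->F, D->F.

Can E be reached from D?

No

Explore from D.
Distance 1: reach C, F.
Distance 2: reach A.
Distance 3: reach B.
The search from D is exhausted; no directed path reaches E.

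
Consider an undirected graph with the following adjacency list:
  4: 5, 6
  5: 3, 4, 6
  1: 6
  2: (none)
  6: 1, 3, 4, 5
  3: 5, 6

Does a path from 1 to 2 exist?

Explore from 1.
Distance 1: reach 6.
Distance 2: reach 3, 4, 5.
The search is exhausted without reaching 2; it lies in a different component.

No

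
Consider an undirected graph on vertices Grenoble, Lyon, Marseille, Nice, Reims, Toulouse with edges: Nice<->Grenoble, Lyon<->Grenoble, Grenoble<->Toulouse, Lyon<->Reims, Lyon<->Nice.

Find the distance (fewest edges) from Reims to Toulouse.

3

Distance 0: Reims.
Distance 1: Lyon.
Distance 2: Grenoble, Nice.
Distance 3: Toulouse — contains Toulouse.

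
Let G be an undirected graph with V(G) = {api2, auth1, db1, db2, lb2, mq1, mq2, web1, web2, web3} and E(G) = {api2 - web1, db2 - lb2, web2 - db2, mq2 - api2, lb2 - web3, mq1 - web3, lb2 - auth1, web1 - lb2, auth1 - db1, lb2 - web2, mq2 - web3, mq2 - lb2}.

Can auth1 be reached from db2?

Explore from db2.
Distance 1: reach lb2, web2.
Distance 2: reach auth1, mq2, web1, web3.
Found auth1.

Yes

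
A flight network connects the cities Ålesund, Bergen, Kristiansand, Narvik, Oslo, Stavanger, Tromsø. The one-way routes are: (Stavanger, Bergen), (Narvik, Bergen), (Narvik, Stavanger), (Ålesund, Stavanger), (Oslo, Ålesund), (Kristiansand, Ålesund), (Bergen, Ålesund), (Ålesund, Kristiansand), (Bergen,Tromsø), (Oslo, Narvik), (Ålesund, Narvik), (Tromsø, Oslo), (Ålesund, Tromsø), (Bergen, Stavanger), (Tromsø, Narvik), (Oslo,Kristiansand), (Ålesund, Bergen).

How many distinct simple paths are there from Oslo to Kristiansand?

4

Oslo→Ålesund→Kristiansand
Oslo→Kristiansand
Oslo→Narvik→Bergen→Ålesund→Kristiansand
Oslo→Narvik→Stavanger→Bergen→Ålesund→Kristiansand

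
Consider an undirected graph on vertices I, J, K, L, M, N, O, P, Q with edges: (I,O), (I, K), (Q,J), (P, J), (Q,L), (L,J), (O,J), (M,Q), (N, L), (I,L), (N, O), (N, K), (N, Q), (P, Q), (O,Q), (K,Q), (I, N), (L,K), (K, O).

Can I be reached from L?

Yes

Explore from L.
Distance 1: reach I, J, K, N, Q.
Found I.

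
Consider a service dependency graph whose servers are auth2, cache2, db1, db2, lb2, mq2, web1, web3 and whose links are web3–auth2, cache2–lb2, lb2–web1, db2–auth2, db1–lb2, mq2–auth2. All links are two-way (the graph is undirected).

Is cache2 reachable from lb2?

Explore from lb2.
Distance 1: reach cache2, db1, web1.
Found cache2.

Yes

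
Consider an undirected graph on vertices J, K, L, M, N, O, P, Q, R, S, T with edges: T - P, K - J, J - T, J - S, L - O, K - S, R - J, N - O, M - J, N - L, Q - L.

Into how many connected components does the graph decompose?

2

From J: component {J, K, M, P, R, S, T}.
From L: component {L, N, O, Q}.
That's 2 components.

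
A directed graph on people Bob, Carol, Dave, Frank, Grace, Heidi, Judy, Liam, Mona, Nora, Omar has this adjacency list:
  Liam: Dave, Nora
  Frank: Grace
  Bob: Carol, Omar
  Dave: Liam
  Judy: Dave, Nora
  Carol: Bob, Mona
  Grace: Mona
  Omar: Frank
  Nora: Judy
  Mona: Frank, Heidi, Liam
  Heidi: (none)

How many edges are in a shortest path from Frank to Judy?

5

Distance 0: Frank.
Distance 1: Grace.
Distance 2: Mona.
Distance 3: Heidi, Liam.
Distance 4: Dave, Nora.
Distance 5: Judy — contains Judy.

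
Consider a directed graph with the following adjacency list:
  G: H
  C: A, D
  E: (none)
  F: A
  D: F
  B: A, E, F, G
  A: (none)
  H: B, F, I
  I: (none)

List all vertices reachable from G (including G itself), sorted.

A, B, E, F, G, H, I

Start at G.
Its neighbours: H.
Then their neighbours: B, F, I.
Then next layer: A, E.
Nothing further is reachable.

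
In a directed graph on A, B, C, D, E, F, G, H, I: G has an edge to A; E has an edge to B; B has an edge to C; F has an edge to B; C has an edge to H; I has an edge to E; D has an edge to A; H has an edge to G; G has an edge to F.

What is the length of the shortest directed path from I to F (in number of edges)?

Distance 0: I.
Distance 1: E.
Distance 2: B.
Distance 3: C.
Distance 4: H.
Distance 5: G.
Distance 6: A, F — contains F.

6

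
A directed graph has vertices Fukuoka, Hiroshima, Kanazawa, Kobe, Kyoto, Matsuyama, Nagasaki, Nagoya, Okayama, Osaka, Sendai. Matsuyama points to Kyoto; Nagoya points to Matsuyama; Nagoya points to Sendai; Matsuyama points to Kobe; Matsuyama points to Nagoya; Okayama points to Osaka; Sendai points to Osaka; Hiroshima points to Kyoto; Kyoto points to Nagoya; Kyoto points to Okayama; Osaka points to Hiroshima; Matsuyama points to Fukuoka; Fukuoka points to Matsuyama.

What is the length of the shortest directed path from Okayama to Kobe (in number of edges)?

6

Distance 0: Okayama.
Distance 1: Osaka.
Distance 2: Hiroshima.
Distance 3: Kyoto.
Distance 4: Nagoya.
Distance 5: Matsuyama, Sendai.
Distance 6: Fukuoka, Kobe — contains Kobe.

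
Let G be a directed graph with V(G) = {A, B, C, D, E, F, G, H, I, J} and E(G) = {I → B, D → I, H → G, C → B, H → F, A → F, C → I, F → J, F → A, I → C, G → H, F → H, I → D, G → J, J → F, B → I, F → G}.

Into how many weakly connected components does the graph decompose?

From A: component {A, F, G, H, J}.
From B: component {B, C, D, I}.
From E: component {E}.
That's 3 components.

3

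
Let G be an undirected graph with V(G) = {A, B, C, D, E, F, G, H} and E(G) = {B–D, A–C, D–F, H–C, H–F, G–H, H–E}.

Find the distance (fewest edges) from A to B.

Distance 0: A.
Distance 1: C.
Distance 2: H.
Distance 3: E, F, G.
Distance 4: D.
Distance 5: B — contains B.

5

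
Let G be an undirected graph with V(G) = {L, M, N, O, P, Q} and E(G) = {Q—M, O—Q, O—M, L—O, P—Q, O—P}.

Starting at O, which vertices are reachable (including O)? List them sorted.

L, M, O, P, Q

Start at O.
Its neighbours: L, M, P, Q.
Nothing further is reachable.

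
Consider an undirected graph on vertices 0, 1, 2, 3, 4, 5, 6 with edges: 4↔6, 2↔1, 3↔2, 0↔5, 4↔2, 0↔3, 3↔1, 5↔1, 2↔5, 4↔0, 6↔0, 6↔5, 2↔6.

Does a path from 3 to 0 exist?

Explore from 3.
Distance 1: reach 0, 1, 2.
Found 0.

Yes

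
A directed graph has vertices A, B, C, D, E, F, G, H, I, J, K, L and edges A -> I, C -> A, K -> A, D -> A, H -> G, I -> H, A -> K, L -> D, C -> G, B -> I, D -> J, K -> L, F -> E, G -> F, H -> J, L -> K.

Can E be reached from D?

Explore from D.
Distance 1: reach A, J.
Distance 2: reach I, K.
Distance 3: reach H, L.
Distance 4: reach G.
Distance 5: reach F.
Distance 6: reach E.
Found E.

Yes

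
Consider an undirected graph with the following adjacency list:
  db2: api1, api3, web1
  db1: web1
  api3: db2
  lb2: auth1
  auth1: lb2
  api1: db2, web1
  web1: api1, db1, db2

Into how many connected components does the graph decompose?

From api1: component {api1, api3, db1, db2, web1}.
From auth1: component {auth1, lb2}.
That's 2 components.

2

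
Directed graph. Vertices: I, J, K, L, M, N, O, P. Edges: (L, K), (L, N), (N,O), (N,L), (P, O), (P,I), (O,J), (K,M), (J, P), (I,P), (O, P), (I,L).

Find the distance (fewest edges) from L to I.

4

Distance 0: L.
Distance 1: K, N.
Distance 2: M, O.
Distance 3: J, P.
Distance 4: I — contains I.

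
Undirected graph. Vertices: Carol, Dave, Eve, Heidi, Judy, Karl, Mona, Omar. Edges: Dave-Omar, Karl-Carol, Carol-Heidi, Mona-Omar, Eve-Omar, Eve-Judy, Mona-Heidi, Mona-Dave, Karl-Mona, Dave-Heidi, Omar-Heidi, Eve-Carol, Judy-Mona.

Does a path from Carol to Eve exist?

Yes

Explore from Carol.
Distance 1: reach Eve, Heidi, Karl.
Found Eve.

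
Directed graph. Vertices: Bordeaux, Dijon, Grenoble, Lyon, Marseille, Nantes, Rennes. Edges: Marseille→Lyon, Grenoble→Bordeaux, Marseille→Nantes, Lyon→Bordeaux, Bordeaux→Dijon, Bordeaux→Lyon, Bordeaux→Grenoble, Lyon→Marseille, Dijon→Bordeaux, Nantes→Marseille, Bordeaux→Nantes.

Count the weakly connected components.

From Bordeaux: component {Bordeaux, Dijon, Grenoble, Lyon, Marseille, Nantes}.
From Rennes: component {Rennes}.
That's 2 components.

2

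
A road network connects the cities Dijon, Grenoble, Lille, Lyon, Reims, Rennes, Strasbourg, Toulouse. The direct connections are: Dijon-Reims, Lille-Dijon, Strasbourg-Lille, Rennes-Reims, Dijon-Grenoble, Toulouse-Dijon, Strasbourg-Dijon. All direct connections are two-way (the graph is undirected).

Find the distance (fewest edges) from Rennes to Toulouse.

Distance 0: Rennes.
Distance 1: Reims.
Distance 2: Dijon.
Distance 3: Grenoble, Lille, Strasbourg, Toulouse — contains Toulouse.

3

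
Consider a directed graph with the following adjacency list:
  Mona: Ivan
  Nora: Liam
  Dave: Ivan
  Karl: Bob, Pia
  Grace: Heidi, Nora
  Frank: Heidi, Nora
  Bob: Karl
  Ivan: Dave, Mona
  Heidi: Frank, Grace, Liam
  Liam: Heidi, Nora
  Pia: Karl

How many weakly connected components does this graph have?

From Bob: component {Bob, Karl, Pia}.
From Dave: component {Dave, Ivan, Mona}.
From Frank: component {Frank, Grace, Heidi, Liam, Nora}.
That's 3 components.

3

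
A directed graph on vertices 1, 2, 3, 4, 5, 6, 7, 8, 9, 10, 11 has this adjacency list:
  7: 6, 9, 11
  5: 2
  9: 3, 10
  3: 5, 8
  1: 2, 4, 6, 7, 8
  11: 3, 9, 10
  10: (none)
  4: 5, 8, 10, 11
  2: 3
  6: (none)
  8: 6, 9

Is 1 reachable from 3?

No

Explore from 3.
Distance 1: reach 5, 8.
Distance 2: reach 2, 6, 9.
Distance 3: reach 10.
The search from 3 is exhausted; no directed path reaches 1.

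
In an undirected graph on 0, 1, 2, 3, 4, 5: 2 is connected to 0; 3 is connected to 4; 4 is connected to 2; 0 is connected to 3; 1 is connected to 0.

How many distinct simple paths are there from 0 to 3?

0–2–4–3
0–3

2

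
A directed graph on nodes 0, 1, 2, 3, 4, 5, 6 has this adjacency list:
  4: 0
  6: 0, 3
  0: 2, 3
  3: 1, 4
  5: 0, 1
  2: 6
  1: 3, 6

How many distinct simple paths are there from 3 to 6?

2

3→1→6
3→4→0→2→6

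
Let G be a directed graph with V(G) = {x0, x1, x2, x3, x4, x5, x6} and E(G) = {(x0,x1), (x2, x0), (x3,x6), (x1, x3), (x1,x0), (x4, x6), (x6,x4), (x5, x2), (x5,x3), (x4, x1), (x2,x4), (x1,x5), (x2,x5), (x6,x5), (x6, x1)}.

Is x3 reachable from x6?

Explore from x6.
Distance 1: reach x1, x4, x5.
Distance 2: reach x0, x2, x3.
Found x3.

Yes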